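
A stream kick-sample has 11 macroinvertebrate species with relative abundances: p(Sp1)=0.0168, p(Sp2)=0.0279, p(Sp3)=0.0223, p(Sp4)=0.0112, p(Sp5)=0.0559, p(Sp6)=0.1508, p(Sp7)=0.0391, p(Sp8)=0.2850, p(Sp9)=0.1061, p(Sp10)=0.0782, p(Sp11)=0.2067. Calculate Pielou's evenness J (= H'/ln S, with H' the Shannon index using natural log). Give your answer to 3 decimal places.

0.833

H' = −Σ pᵢ ln pᵢ = −((-0.06865) + (-0.09986) + (-0.08481) + (-0.05031) + (-0.16123) + (-0.28528) + (-0.12675) + (-0.35775) + (-0.23802) + (-0.19929) + (-0.32586)) = 1.99781 (working shown to 5 dp, full precision carried).
With S = 11 species, ln S = 2.39790, so J = 1.99781/2.39790 = 0.83315, i.e. 0.833 to 3 decimal places.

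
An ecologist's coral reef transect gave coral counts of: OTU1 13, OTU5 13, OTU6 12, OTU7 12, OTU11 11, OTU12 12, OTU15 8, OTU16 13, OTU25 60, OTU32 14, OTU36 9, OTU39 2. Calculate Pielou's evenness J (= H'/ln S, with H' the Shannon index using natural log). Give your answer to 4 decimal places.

Total N = 13+13+12+12+11+12+8+13+60+14+9+2 = 179, so the proportions are 0.072626, 0.072626, 0.067039, 0.067039, 0.061453, 0.067039, 0.044693, 0.072626, 0.335196, 0.078212, 0.050279, 0.011173 (working shown to 6 dp, full precision carried).
H' = −Σ pᵢ ln pᵢ = −((-0.190456) + (-0.190456) + (-0.181172) + (-0.181172) + (-0.171421) + (-0.181172) + (-0.138903) + (-0.190456) + (-0.366383) + (-0.199311) + (-0.150343) + (-0.050215)) = 2.191459.
With S = 12 species, ln S = 2.484907, so J = 2.191459/2.484907 = 0.881908, i.e. 0.8819 to 4 decimal places.

0.8819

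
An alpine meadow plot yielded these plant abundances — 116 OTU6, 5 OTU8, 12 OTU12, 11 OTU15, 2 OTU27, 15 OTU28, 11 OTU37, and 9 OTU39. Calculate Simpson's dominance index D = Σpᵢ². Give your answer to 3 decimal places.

0.433

Total N = 116+5+12+11+2+15+11+9 = 181, so the proportions are 0.64088, 0.02762, 0.0663, 0.06077, 0.01105, 0.08287, 0.06077, 0.04972 (working shown to 5 dp, full precision carried).
D = 0.64088² + 0.02762² + 0.0663² + 0.06077² + 0.01105² + 0.08287² + 0.06077² + 0.04972² = 0.41073 + 0.00076 + 0.00440 + 0.00369 + 0.00012 + 0.00687 + 0.00369 + 0.00247 = 0.43274.
To 3 decimal places, D = 0.433.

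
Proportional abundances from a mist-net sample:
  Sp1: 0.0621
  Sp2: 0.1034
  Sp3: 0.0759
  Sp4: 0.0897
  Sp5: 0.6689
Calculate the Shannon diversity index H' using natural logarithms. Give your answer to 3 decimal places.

1.088

Each pᵢ ln pᵢ term (working shown to 5 dp, full precision carried): 0.0621×(-2.77901)=-0.17258, 0.1034×(-2.26915)=-0.23463, 0.0759×(-2.57834)=-0.19570, 0.0897×(-2.41128)=-0.21629, 0.6689×(-0.40212)=-0.26898.
Sum = -1.08817, so H' = 1.088.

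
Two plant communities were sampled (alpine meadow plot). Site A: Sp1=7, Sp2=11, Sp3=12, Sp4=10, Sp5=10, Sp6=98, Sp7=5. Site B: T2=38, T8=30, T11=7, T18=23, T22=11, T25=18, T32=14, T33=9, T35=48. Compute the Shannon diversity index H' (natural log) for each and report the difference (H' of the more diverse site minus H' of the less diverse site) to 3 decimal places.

Site A: N=153, proportions 0.04575, 0.0719, 0.07843, 0.06536, 0.06536, 0.64052, 0.03268, giving H' = 1.28375 (working shown to 5 dp, full precision carried).
Site B: N=198, proportions 0.19192, 0.15152, 0.03535, 0.11616, 0.05556, 0.09091, 0.07071, 0.04545, 0.24242, giving H' = 2.02087.
Difference = |1.28375 − 2.02087| = 0.73712, i.e. 0.737 to 3 decimal places.

0.737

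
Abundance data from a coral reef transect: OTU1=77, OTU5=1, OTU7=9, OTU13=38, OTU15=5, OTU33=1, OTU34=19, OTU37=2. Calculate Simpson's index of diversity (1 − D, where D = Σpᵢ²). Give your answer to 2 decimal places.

Total N = 77+1+9+38+5+1+19+2 = 152, so the proportions are 0.5066, 0.0066, 0.0592, 0.25, 0.0329, 0.0066, 0.125, 0.0132 (working shown to 4 dp, full precision carried).
D = 0.5066² + 0.0066² + 0.0592² + 0.25² + 0.0329² + 0.0066² + 0.125² + 0.0132² = 0.2566 + 0.0000 + 0.0035 + 0.0625 + 0.0011 + 0.0000 + 0.0156 + 0.0002 = 0.3396.
So 1 − D = 0.6604, i.e. 0.66 to 2 decimal places.

0.66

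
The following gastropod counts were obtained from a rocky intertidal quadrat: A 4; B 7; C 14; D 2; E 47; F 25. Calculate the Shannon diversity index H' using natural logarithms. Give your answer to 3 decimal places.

1.374

Total N = 4+7+14+2+47+25 = 99, so the proportions are 0.0404, 0.07071, 0.14141, 0.0202, 0.47475, 0.25253 (working shown to 5 dp, full precision carried).
Each pᵢ ln pᵢ term: 0.0404×(-3.20883)=-0.12965, 0.07071×(-2.64921)=-0.18732, 0.14141×(-1.95606)=-0.27661, 0.0202×(-3.90197)=-0.07883, 0.47475×(-0.74497)=-0.35367, 0.25253×(-1.37624)=-0.34754.
Sum = -1.37362, so H' = 1.374.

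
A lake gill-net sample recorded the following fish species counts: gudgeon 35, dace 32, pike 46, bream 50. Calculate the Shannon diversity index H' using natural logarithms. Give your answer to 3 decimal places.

Total N = 35+32+46+50 = 163, so the proportions are 0.21472, 0.19632, 0.28221, 0.30675 (working shown to 5 dp, full precision carried).
Each pᵢ ln pᵢ term: 0.21472×(-1.53840)=-0.33033, 0.19632×(-1.62801)=-0.31961, 0.28221×(-1.26511)=-0.35702, 0.30675×(-1.18173)=-0.36249.
Sum = -1.36946, so H' = 1.369.

1.369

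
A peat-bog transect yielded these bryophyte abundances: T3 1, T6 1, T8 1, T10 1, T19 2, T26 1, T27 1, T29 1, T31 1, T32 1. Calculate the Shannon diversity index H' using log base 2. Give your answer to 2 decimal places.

Total N = 1+1+1+1+2+1+1+1+1+1 = 11, so the proportions are 0.0909, 0.0909, 0.0909, 0.0909, 0.1818, 0.0909, 0.0909, 0.0909, 0.0909, 0.0909 (working shown to 4 dp, full precision carried).
Each pᵢ log₂ pᵢ term: 0.0909×(-3.4594)=-0.3145, 0.0909×(-3.4594)=-0.3145, 0.0909×(-3.4594)=-0.3145, 0.0909×(-3.4594)=-0.3145, 0.1818×(-2.4594)=-0.4472, 0.0909×(-3.4594)=-0.3145, 0.0909×(-3.4594)=-0.3145, 0.0909×(-3.4594)=-0.3145, 0.0909×(-3.4594)=-0.3145, 0.0909×(-3.4594)=-0.3145.
Sum = -3.2776, so H' = 3.28.

3.28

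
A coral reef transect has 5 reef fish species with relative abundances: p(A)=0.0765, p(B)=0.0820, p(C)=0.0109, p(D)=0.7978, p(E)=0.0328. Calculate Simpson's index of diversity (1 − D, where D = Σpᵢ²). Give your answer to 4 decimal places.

D = 0.0765² + 0.082² + 0.0109² + 0.7978² + 0.0328² = 0.005852 + 0.006724 + 0.000119 + 0.636485 + 0.001076 = 0.650256 (working shown to 6 dp, full precision carried).
So 1 − D = 0.349744, i.e. 0.3497 to 4 decimal places.

0.3497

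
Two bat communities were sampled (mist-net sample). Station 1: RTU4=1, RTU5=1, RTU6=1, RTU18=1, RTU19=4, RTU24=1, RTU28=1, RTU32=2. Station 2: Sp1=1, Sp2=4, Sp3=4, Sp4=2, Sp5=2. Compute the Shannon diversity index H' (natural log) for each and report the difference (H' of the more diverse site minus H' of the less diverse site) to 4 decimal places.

Station 1: N=12, proportions 0.083333, 0.083333, 0.083333, 0.083333, 0.333333, 0.083333, 0.083333, 0.166667, giving H' = 1.907284 (working shown to 6 dp, full precision carried).
Station 2: N=13, proportions 0.076923, 0.307692, 0.307692, 0.153846, 0.153846, giving H' = 1.498569.
Difference = |1.907284 − 1.498569| = 0.408715, i.e. 0.4087 to 4 decimal places.

0.4087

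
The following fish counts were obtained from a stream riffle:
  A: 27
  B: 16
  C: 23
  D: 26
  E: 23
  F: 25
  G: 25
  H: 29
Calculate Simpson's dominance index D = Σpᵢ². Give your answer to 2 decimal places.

Total N = 27+16+23+26+23+25+25+29 = 194, so the proportions are 0.1392, 0.0825, 0.1186, 0.134, 0.1186, 0.1289, 0.1289, 0.1495 (working shown to 4 dp, full precision carried).
D = 0.1392² + 0.0825² + 0.1186² + 0.134² + 0.1186² + 0.1289² + 0.1289² + 0.1495² = 0.0194 + 0.0068 + 0.0141 + 0.0180 + 0.0141 + 0.0166 + 0.0166 + 0.0223 = 0.1278.
To 2 decimal places, D = 0.13.

0.13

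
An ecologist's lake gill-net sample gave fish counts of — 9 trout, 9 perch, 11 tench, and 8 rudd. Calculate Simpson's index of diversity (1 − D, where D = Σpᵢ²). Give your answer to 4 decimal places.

Total N = 9+9+11+8 = 37, so the proportions are 0.243243, 0.243243, 0.297297, 0.216216 (working shown to 6 dp, full precision carried).
D = 0.243243² + 0.243243² + 0.297297² + 0.216216² = 0.059167 + 0.059167 + 0.088386 + 0.046749 = 0.253470.
So 1 − D = 0.746530, i.e. 0.7465 to 4 decimal places.

0.7465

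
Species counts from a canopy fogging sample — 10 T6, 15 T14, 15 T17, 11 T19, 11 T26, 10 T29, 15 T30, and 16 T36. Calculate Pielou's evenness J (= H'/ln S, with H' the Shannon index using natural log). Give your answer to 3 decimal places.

0.991

Total N = 10+15+15+11+11+10+15+16 = 103, so the proportions are 0.09709, 0.14563, 0.14563, 0.1068, 0.1068, 0.09709, 0.14563, 0.15534 (working shown to 5 dp, full precision carried).
H' = −Σ pᵢ ln pᵢ = −((-0.22642) + (-0.28058) + (-0.28058) + (-0.23889) + (-0.23889) + (-0.22642) + (-0.28058) + (-0.28926)) = 2.06163.
With S = 8 species, ln S = 2.07944, so J = 2.06163/2.07944 = 0.99144, i.e. 0.991 to 3 decimal places.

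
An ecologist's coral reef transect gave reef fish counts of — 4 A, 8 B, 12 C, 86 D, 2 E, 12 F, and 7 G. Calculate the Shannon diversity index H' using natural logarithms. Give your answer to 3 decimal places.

Total N = 4+8+12+86+2+12+7 = 131, so the proportions are 0.03053, 0.06107, 0.0916, 0.65649, 0.01527, 0.0916, 0.05344 (working shown to 5 dp, full precision carried).
Each pᵢ ln pᵢ term: 0.03053×(-3.48890)=-0.10653, 0.06107×(-2.79576)=-0.17073, 0.0916×(-2.39029)=-0.21896, 0.65649×(-0.42085)=-0.27628, 0.01527×(-4.18205)=-0.06385, 0.0916×(-2.39029)=-0.21896, 0.05344×(-2.92929)=-0.15653.
Sum = -1.21184, so H' = 1.212.

1.212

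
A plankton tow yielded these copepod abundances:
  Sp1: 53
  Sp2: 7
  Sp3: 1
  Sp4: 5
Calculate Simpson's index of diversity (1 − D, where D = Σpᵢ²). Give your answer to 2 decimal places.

0.34

Total N = 53+7+1+5 = 66, so the proportions are 0.803, 0.1061, 0.0152, 0.0758 (working shown to 4 dp, full precision carried).
D = 0.803² + 0.1061² + 0.0152² + 0.0758² = 0.6449 + 0.0112 + 0.0002 + 0.0057 = 0.6621.
So 1 − D = 0.3379, i.e. 0.34 to 2 decimal places.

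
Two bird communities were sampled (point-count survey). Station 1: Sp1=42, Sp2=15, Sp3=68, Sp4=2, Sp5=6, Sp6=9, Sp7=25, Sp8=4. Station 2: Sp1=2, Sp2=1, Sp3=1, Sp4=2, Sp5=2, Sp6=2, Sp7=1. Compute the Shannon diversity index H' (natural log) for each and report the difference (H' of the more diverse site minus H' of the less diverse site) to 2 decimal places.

Station 1: N=171, proportions 0.2456, 0.0877, 0.3977, 0.0117, 0.0351, 0.0526, 0.1462, 0.0234, giving H' = 1.6185 (working shown to 4 dp, full precision carried).
Station 2: N=11, proportions 0.1818, 0.0909, 0.0909, 0.1818, 0.1818, 0.1818, 0.0909, giving H' = 1.8938.
Difference = |1.6185 − 1.8938| = 0.2753, i.e. 0.28 to 2 decimal places.

0.28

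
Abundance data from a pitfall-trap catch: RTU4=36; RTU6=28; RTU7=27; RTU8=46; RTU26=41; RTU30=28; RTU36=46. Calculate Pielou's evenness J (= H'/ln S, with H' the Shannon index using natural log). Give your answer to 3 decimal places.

0.988

Total N = 36+28+27+46+41+28+46 = 252, so the proportions are 0.14286, 0.11111, 0.10714, 0.18254, 0.1627, 0.11111, 0.18254 (working shown to 5 dp, full precision carried).
H' = −Σ pᵢ ln pᵢ = −((-0.27799) + (-0.24414) + (-0.23931) + (-0.31046) + (-0.29544) + (-0.24414) + (-0.31046)) = 1.92193.
With S = 7 species, ln S = 1.94591, so J = 1.92193/1.94591 = 0.98768, i.e. 0.988 to 3 decimal places.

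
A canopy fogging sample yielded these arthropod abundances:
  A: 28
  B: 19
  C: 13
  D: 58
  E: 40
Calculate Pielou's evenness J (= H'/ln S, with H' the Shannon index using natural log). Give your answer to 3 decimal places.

Total N = 28+19+13+58+40 = 158, so the proportions are 0.17722, 0.12025, 0.08228, 0.36709, 0.25316 (working shown to 5 dp, full precision carried).
H' = −Σ pᵢ ln pᵢ = −((-0.30665) + (-0.25471) + (-0.20550) + (-0.36788) + (-0.34778)) = 1.48252.
With S = 5 species, ln S = 1.60944, so J = 1.48252/1.60944 = 0.92114, i.e. 0.921 to 3 decimal places.

0.921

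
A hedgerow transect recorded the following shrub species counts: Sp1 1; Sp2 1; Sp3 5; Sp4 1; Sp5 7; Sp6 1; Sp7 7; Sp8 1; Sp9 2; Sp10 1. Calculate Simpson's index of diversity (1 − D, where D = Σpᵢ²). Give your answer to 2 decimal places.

0.82

Total N = 1+1+5+1+7+1+7+1+2+1 = 27, so the proportions are 0.037, 0.037, 0.1852, 0.037, 0.2593, 0.037, 0.2593, 0.037, 0.0741, 0.037 (working shown to 4 dp, full precision carried).
D = 0.037² + 0.037² + 0.1852² + 0.037² + 0.2593² + 0.037² + 0.2593² + 0.037² + 0.0741² + 0.037² = 0.0014 + 0.0014 + 0.0343 + 0.0014 + 0.0672 + 0.0014 + 0.0672 + 0.0014 + 0.0055 + 0.0014 = 0.1824.
So 1 − D = 0.8176, i.e. 0.82 to 2 decimal places.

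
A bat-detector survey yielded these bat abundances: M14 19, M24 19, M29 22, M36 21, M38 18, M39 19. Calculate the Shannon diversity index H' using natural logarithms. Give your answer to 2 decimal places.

Total N = 19+19+22+21+18+19 = 118, so the proportions are 0.161, 0.161, 0.1864, 0.178, 0.1525, 0.161 (working shown to 4 dp, full precision carried).
Each pᵢ ln pᵢ term: 0.161×(-1.8262)=-0.2941, 0.161×(-1.8262)=-0.2941, 0.1864×(-1.6796)=-0.3132, 0.178×(-1.7262)=-0.3072, 0.1525×(-1.8803)=-0.2868, 0.161×(-1.8262)=-0.2941.
Sum = -1.7893, so H' = 1.79.

1.79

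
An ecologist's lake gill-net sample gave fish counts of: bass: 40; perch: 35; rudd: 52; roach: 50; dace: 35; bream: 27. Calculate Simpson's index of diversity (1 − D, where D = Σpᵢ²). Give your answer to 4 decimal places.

Total N = 40+35+52+50+35+27 = 239, so the proportions are 0.167364, 0.146444, 0.217573, 0.209205, 0.146444, 0.112971 (working shown to 6 dp, full precision carried).
D = 0.167364² + 0.146444² + 0.217573² + 0.209205² + 0.146444² + 0.112971² = 0.028011 + 0.021446 + 0.047338 + 0.043767 + 0.021446 + 0.012762 = 0.174769.
So 1 − D = 0.825231, i.e. 0.8252 to 4 decimal places.

0.8252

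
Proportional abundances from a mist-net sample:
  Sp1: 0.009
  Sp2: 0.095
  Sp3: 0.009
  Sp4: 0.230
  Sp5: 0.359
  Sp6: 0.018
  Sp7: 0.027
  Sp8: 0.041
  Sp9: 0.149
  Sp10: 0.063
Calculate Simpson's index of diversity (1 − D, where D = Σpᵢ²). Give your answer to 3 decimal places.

D = 0.009² + 0.095² + 0.009² + 0.23² + 0.359² + 0.018² + 0.027² + 0.041² + 0.149² + 0.063² = 0.00008 + 0.00903 + 0.00008 + 0.05290 + 0.12888 + 0.00032 + 0.00073 + 0.00168 + 0.02220 + 0.00397 = 0.21987 (working shown to 5 dp, full precision carried).
So 1 − D = 0.78013, i.e. 0.780 to 3 decimal places.

0.780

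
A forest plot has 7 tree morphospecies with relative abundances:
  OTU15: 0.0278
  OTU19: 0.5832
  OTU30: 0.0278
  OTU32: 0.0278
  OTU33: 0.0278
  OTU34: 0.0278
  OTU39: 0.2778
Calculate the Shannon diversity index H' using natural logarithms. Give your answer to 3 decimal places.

1.168

Each pᵢ ln pᵢ term (working shown to 5 dp, full precision carried): 0.0278×(-3.58272)=-0.09960, 0.5832×(-0.53923)=-0.31448, 0.0278×(-3.58272)=-0.09960, 0.0278×(-3.58272)=-0.09960, 0.0278×(-3.58272)=-0.09960, 0.0278×(-3.58272)=-0.09960, 0.2778×(-1.28085)=-0.35582.
Sum = -1.16830, so H' = 1.168.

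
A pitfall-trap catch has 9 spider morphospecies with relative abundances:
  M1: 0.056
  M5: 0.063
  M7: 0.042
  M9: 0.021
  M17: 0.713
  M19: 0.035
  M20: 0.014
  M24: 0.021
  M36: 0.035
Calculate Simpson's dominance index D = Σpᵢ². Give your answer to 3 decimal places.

0.521

D = 0.056² + 0.063² + 0.042² + 0.021² + 0.713² + 0.035² + 0.014² + 0.021² + 0.035² = 0.00314 + 0.00397 + 0.00176 + 0.00044 + 0.50837 + 0.00123 + 0.00020 + 0.00044 + 0.00123 = 0.52077 (working shown to 5 dp, full precision carried).
To 3 decimal places, D = 0.521.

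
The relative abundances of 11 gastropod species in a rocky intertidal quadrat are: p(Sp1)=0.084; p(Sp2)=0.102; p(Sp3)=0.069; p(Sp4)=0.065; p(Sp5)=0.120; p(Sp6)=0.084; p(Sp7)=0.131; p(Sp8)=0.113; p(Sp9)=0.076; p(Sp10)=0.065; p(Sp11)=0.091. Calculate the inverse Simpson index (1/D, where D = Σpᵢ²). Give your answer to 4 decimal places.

D = 0.084² + 0.102² + 0.069² + 0.065² + 0.12² + 0.084² + 0.131² + 0.113² + 0.076² + 0.065² + 0.091² = 0.007056000 + 0.010404000 + 0.004761000 + 0.004225000 + 0.014400000 + 0.007056000 + 0.017161000 + 0.012769000 + 0.005776000 + 0.004225000 + 0.008281000 = 0.096114000 (working shown to 9 dp, full precision carried).
So 1/D = 10.404312, i.e. 10.4043 to 4 decimal places.

10.4043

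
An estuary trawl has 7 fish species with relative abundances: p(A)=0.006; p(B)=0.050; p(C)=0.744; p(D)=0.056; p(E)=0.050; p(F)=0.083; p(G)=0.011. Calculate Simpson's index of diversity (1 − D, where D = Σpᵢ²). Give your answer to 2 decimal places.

D = 0.006² + 0.05² + 0.744² + 0.056² + 0.05² + 0.083² + 0.011² = 0.0000 + 0.0025 + 0.5535 + 0.0031 + 0.0025 + 0.0069 + 0.0001 = 0.5687 (working shown to 4 dp, full precision carried).
So 1 − D = 0.4313, i.e. 0.43 to 2 decimal places.

0.43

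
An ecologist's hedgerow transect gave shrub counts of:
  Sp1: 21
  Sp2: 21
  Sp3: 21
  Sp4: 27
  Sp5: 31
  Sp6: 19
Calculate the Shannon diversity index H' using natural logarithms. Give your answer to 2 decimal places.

Total N = 21+21+21+27+31+19 = 140, so the proportions are 0.15, 0.15, 0.15, 0.1929, 0.2214, 0.1357 (working shown to 4 dp, full precision carried).
Each pᵢ ln pᵢ term: 0.15×(-1.8971)=-0.2846, 0.15×(-1.8971)=-0.2846, 0.15×(-1.8971)=-0.2846, 0.1929×(-1.6458)=-0.3174, 0.2214×(-1.5077)=-0.3338, 0.1357×(-1.9972)=-0.2710.
Sum = -1.7760, so H' = 1.78.

1.78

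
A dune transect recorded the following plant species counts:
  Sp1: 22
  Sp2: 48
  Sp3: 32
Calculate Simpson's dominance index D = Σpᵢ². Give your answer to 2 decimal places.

Total N = 22+48+32 = 102, so the proportions are 0.2157, 0.4706, 0.3137 (working shown to 4 dp, full precision carried).
D = 0.2157² + 0.4706² + 0.3137² = 0.0465 + 0.2215 + 0.0984 = 0.3664.
To 2 decimal places, D = 0.37.

0.37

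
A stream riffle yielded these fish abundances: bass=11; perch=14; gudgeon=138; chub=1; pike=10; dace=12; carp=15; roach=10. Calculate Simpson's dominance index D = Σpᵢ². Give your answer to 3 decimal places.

Total N = 11+14+138+1+10+12+15+10 = 211, so the proportions are 0.05213, 0.06635, 0.65403, 0.00474, 0.04739, 0.05687, 0.07109, 0.04739 (working shown to 5 dp, full precision carried).
D = 0.05213² + 0.06635² + 0.65403² + 0.00474² + 0.04739² + 0.05687² + 0.07109² + 0.04739² = 0.00272 + 0.00440 + 0.42775 + 0.00002 + 0.00225 + 0.00323 + 0.00505 + 0.00225 = 0.44768.
To 3 decimal places, D = 0.448.

0.448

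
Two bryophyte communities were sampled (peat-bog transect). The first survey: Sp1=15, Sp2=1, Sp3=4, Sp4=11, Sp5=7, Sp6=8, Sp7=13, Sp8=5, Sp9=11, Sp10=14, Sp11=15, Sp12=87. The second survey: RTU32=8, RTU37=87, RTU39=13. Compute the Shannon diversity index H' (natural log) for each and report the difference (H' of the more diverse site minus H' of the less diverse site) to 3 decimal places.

1.297

The first survey: N=191, proportions 0.078534, 0.005236, 0.020942, 0.057592, 0.036649, 0.041885, 0.068063, 0.026178, 0.057592, 0.073298, 0.078534, 0.455497, giving H' = 1.918925 (working shown to 6 dp, full precision carried).
The second survey: N=108, proportions 0.074074, 0.805556, 0.12037, giving H' = 0.621818.
Difference = |1.918925 − 0.621818| = 1.297107, i.e. 1.297 to 3 decimal places.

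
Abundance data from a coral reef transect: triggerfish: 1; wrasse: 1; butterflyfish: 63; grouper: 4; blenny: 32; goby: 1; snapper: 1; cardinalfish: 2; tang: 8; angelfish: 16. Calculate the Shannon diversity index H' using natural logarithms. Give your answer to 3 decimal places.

1.450

Total N = 1+1+63+4+32+1+1+2+8+16 = 129, so the proportions are 0.00775, 0.00775, 0.48837, 0.03101, 0.24806, 0.00775, 0.00775, 0.0155, 0.06202, 0.12403 (working shown to 5 dp, full precision carried).
Each pᵢ ln pᵢ term: 0.00775×(-4.85981)=-0.03767, 0.00775×(-4.85981)=-0.03767, 0.48837×(-0.71668)=-0.35001, 0.03101×(-3.47352)=-0.10771, 0.24806×(-1.39408)=-0.34582, 0.00775×(-4.85981)=-0.03767, 0.00775×(-4.85981)=-0.03767, 0.0155×(-4.16667)=-0.06460, 0.06202×(-2.78037)=-0.17243, 0.12403×(-2.08722)=-0.25888.
Sum = -1.45013, so H' = 1.450.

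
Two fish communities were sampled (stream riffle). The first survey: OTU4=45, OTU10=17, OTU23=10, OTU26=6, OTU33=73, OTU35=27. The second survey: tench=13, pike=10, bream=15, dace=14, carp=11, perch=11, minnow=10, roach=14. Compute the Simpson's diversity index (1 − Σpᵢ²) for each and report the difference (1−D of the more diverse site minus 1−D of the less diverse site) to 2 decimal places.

0.14

The first survey: N=178, proportions 0.252809, 0.0955056, 0.0561798, 0.0337079, 0.4101124, 0.1516854, giving 1−D = 0.7314733 (working shown to 7 dp, full precision carried).
The second survey: N=98, proportions 0.1326531, 0.1020408, 0.1530612, 0.1428571, 0.1122449, 0.1122449, 0.1020408, 0.1428571, giving 1−D = 0.8721366.
Difference = |0.7314733 − 0.8721366| = 0.1406633, i.e. 0.14 to 2 decimal places.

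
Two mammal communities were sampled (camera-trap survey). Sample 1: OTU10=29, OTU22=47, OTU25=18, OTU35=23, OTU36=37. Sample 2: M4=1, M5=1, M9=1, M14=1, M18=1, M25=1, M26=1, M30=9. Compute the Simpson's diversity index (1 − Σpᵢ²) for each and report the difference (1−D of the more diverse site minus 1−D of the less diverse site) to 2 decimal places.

Sample 1: N=154, proportions 0.1883, 0.3052, 0.1169, 0.1494, 0.2403, giving 1−D = 0.7777 (working shown to 4 dp, full precision carried).
Sample 2: N=16, proportions 0.0625, 0.0625, 0.0625, 0.0625, 0.0625, 0.0625, 0.0625, 0.5625, giving 1−D = 0.6562.
Difference = |0.7777 − 0.6562| = 0.1215, i.e. 0.12 to 2 decimal places.

0.12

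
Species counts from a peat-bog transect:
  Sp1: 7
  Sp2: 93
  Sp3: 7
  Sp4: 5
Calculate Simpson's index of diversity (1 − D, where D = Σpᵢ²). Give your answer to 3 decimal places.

0.301

Total N = 7+93+7+5 = 112, so the proportions are 0.0625, 0.83036, 0.0625, 0.04464 (working shown to 5 dp, full precision carried).
D = 0.0625² + 0.83036² + 0.0625² + 0.04464² = 0.00391 + 0.68949 + 0.00391 + 0.00199 = 0.69930.
So 1 − D = 0.30070, i.e. 0.301 to 3 decimal places.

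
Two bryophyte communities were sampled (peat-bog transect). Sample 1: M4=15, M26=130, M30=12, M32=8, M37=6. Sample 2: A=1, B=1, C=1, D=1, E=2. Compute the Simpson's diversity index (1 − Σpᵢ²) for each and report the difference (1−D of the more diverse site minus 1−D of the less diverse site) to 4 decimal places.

0.3718

Sample 1: N=171, proportions 0.087719, 0.760234, 0.070175, 0.046784, 0.035088, giving 1−D = 0.406005 (working shown to 6 dp, full precision carried).
Sample 2: N=6, proportions 0.166667, 0.166667, 0.166667, 0.166667, 0.333333, giving 1−D = 0.777778.
Difference = |0.406005 − 0.777778| = 0.371773, i.e. 0.3718 to 4 decimal places.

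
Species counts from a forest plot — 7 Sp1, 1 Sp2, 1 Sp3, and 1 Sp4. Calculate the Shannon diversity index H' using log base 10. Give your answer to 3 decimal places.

Total N = 7+1+1+1 = 10, so the proportions are 0.7, 0.1, 0.1, 0.1 (working shown to 5 dp, full precision carried).
Each pᵢ log₁₀ pᵢ term: 0.7×(-0.15490)=-0.10843, 0.1×(-1.00000)=-0.10000, 0.1×(-1.00000)=-0.10000, 0.1×(-1.00000)=-0.10000.
Sum = -0.40843, so H' = 0.408.

0.408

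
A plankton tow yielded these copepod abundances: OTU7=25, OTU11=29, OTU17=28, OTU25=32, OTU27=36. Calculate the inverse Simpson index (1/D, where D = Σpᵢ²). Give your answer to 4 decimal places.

4.9234

Total N = 25+29+28+32+36 = 150, so the proportions are 0.16666667, 0.19333333, 0.18666667, 0.21333333, 0.24 (working shown to 8 dp, full precision carried).
D = 0.16666667² + 0.19333333² + 0.18666667² + 0.21333333² + 0.24² = 0.02777778 + 0.03737778 + 0.03484444 + 0.04551111 + 0.05760000 = 0.20311111.
So 1/D = 4.923414, i.e. 4.9234 to 4 decimal places.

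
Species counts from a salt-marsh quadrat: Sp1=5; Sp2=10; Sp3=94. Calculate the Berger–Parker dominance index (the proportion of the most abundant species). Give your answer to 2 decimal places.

0.86

Total N = 5+10+94 = 109, so the proportions are 0.0459, 0.0917, 0.8624 (working shown to 4 dp, full precision carried).
The largest proportion is 0.8624, i.e. d = 0.86 to 2 decimal places.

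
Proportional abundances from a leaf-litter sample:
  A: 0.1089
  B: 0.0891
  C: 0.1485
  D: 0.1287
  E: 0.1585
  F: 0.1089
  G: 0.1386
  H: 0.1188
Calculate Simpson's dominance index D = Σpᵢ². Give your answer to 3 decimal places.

D = 0.1089² + 0.0891² + 0.1485² + 0.1287² + 0.1585² + 0.1089² + 0.1386² + 0.1188² = 0.01186 + 0.00794 + 0.02205 + 0.01656 + 0.02512 + 0.01186 + 0.01921 + 0.01411 = 0.12872 (working shown to 5 dp, full precision carried).
To 3 decimal places, D = 0.129.

0.129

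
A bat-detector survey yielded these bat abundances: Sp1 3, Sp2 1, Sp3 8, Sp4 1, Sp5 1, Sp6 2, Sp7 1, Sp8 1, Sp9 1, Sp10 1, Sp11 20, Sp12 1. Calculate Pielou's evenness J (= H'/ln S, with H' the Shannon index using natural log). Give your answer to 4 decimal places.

0.6971

Total N = 3+1+8+1+1+2+1+1+1+1+20+1 = 41, so the proportions are 0.073171, 0.02439, 0.195122, 0.02439, 0.02439, 0.04878, 0.02439, 0.02439, 0.02439, 0.02439, 0.487805, 0.02439 (working shown to 6 dp, full precision carried).
H' = −Σ pᵢ ln pᵢ = −((-0.191339) + (-0.090575) + (-0.318855) + (-0.090575) + (-0.090575) + (-0.147338) + (-0.090575) + (-0.090575) + (-0.090575) + (-0.090575) + (-0.350166) + (-0.090575)) = 1.732296.
With S = 12 species, ln S = 2.484907, so J = 1.732296/2.484907 = 0.697127, i.e. 0.6971 to 4 decimal places.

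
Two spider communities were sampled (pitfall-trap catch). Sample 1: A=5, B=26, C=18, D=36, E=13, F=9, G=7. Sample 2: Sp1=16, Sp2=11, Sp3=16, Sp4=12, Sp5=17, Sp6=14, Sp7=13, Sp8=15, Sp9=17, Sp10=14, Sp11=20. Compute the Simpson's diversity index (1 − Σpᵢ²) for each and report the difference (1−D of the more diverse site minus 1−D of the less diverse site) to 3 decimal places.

0.108

Sample 1: N=114, proportions 0.04386, 0.22807, 0.15789, 0.31579, 0.11404, 0.07895, 0.0614, giving 1−D = 0.79840 (working shown to 5 dp, full precision carried).
Sample 2: N=165, proportions 0.09697, 0.06667, 0.09697, 0.07273, 0.10303, 0.08485, 0.07879, 0.09091, 0.10303, 0.08485, 0.12121, giving 1−D = 0.90667.
Difference = |0.79840 − 0.90667| = 0.10827, i.e. 0.108 to 3 decimal places.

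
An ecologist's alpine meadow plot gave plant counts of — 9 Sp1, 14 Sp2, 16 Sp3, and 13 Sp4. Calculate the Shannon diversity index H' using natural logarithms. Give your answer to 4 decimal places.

1.3661

Total N = 9+14+16+13 = 52, so the proportions are 0.173077, 0.269231, 0.307692, 0.25 (working shown to 6 dp, full precision carried).
Each pᵢ ln pᵢ term: 0.173077×(-1.754019)=-0.303580, 0.269231×(-1.312186)=-0.353281, 0.307692×(-1.178655)=-0.362663, 0.25×(-1.386294)=-0.346574.
Sum = -1.366098, so H' = 1.3661.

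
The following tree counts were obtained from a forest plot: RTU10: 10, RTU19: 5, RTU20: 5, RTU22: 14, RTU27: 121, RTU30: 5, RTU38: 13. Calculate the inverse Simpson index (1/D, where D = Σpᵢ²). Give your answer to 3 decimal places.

Total N = 10+5+5+14+121+5+13 = 173, so the proportions are 0.057803, 0.028902, 0.028902, 0.080925, 0.699422, 0.028902, 0.075145 (working shown to 6 dp, full precision carried).
D = 0.057803² + 0.028902² + 0.028902² + 0.080925² + 0.699422² + 0.028902² + 0.075145² = 0.003341 + 0.000835 + 0.000835 + 0.006549 + 0.489191 + 0.000835 + 0.005647 = 0.507234.
So 1/D = 1.97148, i.e. 1.971 to 3 decimal places.

1.971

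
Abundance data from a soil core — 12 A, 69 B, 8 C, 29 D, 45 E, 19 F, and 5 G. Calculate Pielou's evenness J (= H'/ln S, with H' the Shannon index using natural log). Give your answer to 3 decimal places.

0.843

Total N = 12+69+8+29+45+19+5 = 187, so the proportions are 0.06417, 0.36898, 0.04278, 0.15508, 0.24064, 0.1016, 0.02674 (working shown to 5 dp, full precision carried).
H' = −Σ pᵢ ln pᵢ = −((-0.17623) + (-0.36788) + (-0.13483) + (-0.28904) + (-0.34278) + (-0.23234) + (-0.09684)) = 1.63993.
With S = 7 species, ln S = 1.94591, so J = 1.63993/1.94591 = 0.84276, i.e. 0.843 to 3 decimal places.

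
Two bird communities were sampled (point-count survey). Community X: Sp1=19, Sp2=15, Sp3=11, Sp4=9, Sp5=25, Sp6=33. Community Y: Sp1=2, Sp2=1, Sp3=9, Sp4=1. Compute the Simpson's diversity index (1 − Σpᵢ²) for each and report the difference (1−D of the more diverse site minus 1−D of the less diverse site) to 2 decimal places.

Community X: N=112, proportions 0.1696, 0.1339, 0.0982, 0.0804, 0.2232, 0.2946, giving 1−D = 0.8005 (working shown to 4 dp, full precision carried).
Community Y: N=13, proportions 0.1538, 0.0769, 0.6923, 0.0769, giving 1−D = 0.4852.
Difference = |0.8005 − 0.4852| = 0.3153, i.e. 0.32 to 2 decimal places.

0.32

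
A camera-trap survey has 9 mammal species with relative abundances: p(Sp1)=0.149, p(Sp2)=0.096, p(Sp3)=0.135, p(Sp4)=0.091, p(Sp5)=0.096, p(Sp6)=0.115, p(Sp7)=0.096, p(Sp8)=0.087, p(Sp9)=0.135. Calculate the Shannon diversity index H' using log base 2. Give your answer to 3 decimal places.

3.143

Each pᵢ log₂ pᵢ term (working shown to 5 dp, full precision carried): 0.149×(-2.74662)=-0.40925, 0.096×(-3.38082)=-0.32456, 0.135×(-2.88897)=-0.39001, 0.091×(-3.45799)=-0.31468, 0.096×(-3.38082)=-0.32456, 0.115×(-3.12029)=-0.35883, 0.096×(-3.38082)=-0.32456, 0.087×(-3.52284)=-0.30649, 0.135×(-2.88897)=-0.39001.
Sum = -3.14294, so H' = 3.143.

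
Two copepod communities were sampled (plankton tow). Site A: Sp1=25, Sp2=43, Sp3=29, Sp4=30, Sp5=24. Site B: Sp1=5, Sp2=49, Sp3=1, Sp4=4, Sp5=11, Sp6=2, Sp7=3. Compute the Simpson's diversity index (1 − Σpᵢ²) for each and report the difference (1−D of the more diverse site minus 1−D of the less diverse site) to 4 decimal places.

Site A: N=151, proportions 0.165563, 0.284768, 0.192053, 0.198675, 0.15894, giving 1−D = 0.789878 (working shown to 6 dp, full precision carried).
Site B: N=75, proportions 0.066667, 0.653333, 0.013333, 0.053333, 0.146667, 0.026667, 0.04, giving 1−D = 0.541867.
Difference = |0.789878 − 0.541867| = 0.248011, i.e. 0.2480 to 4 decimal places.

0.2480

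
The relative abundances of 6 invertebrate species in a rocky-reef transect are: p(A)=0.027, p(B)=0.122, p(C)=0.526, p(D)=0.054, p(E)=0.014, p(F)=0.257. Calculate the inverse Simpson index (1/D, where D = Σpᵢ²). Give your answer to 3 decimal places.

D = 0.027² + 0.122² + 0.526² + 0.054² + 0.014² + 0.257² = 0.000729 + 0.014884 + 0.276676 + 0.002916 + 0.000196 + 0.066049 = 0.361450 (working shown to 6 dp, full precision carried).
So 1/D = 2.76663, i.e. 2.767 to 3 decimal places.

2.767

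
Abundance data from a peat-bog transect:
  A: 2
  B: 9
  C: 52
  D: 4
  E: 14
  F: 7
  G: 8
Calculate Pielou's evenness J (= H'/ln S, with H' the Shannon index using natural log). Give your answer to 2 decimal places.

Total N = 2+9+52+4+14+7+8 = 96, so the proportions are 0.0208, 0.0938, 0.5417, 0.0417, 0.1458, 0.0729, 0.0833 (working shown to 4 dp, full precision carried).
H' = −Σ pᵢ ln pᵢ = −((-0.0807) + (-0.2219) + (-0.3321) + (-0.1324) + (-0.2808) + (-0.1909) + (-0.2071)) = 1.4459.
With S = 7 species, ln S = 1.9459, so J = 1.4459/1.9459 = 0.7430, i.e. 0.74 to 2 decimal places.

0.74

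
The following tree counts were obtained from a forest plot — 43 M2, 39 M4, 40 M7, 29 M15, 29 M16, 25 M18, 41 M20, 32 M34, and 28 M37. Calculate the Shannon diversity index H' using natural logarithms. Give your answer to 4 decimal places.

Total N = 43+39+40+29+29+25+41+32+28 = 306, so the proportions are 0.140523, 0.127451, 0.130719, 0.094771, 0.094771, 0.081699, 0.133987, 0.104575, 0.091503 (working shown to 6 dp, full precision carried).
Each pᵢ ln pᵢ term: 0.140523×(-1.962385)=-0.275760, 0.127451×(-2.060023)=-0.262552, 0.130719×(-2.034706)=-0.265975, 0.094771×(-2.356289)=-0.223308, 0.094771×(-2.356289)=-0.223308, 0.081699×(-2.504709)=-0.204633, 0.133987×(-2.010013)=-0.269315, 0.104575×(-2.257849)=-0.236115, 0.091503×(-2.391381)=-0.218819.
Sum = -2.179786, so H' = 2.1798.

2.1798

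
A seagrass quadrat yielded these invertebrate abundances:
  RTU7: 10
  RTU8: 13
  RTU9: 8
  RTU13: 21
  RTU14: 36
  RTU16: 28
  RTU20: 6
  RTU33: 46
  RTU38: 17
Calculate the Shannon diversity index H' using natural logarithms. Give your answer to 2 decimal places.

Total N = 10+13+8+21+36+28+6+46+17 = 185, so the proportions are 0.0541, 0.0703, 0.0432, 0.1135, 0.1946, 0.1514, 0.0324, 0.2486, 0.0919 (working shown to 4 dp, full precision carried).
Each pᵢ ln pᵢ term: 0.0541×(-2.9178)=-0.1577, 0.0703×(-2.6554)=-0.1866, 0.0432×(-3.1409)=-0.1358, 0.1135×(-2.1758)=-0.2470, 0.1946×(-1.6368)=-0.3185, 0.1514×(-1.8882)=-0.2858, 0.0324×(-3.4286)=-0.1112, 0.2486×(-1.3917)=-0.3460, 0.0919×(-2.3871)=-0.2194.
Sum = -2.0080, so H' = 2.01.

2.01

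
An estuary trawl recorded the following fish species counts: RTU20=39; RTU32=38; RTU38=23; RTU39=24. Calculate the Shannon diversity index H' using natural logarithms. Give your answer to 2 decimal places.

1.36

Total N = 39+38+23+24 = 124, so the proportions are 0.3145, 0.3065, 0.1855, 0.1935 (working shown to 4 dp, full precision carried).
Each pᵢ ln pᵢ term: 0.3145×(-1.1567)=-0.3638, 0.3065×(-1.1827)=-0.3624, 0.1855×(-1.6848)=-0.3125, 0.1935×(-1.6422)=-0.3179.
Sum = -1.3566, so H' = 1.36.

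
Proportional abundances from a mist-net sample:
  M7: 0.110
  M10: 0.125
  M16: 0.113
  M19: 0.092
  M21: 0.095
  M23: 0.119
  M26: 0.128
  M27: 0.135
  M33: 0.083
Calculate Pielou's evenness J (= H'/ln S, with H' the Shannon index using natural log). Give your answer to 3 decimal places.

0.995

H' = −Σ pᵢ ln pᵢ = −((-0.24280) + (-0.25993) + (-0.24638) + (-0.21951) + (-0.22362) + (-0.25331) + (-0.26313) + (-0.27033) + (-0.20658)) = 2.18559 (working shown to 5 dp, full precision carried).
With S = 9 species, ln S = 2.19722, so J = 2.18559/2.19722 = 0.99471, i.e. 0.995 to 3 decimal places.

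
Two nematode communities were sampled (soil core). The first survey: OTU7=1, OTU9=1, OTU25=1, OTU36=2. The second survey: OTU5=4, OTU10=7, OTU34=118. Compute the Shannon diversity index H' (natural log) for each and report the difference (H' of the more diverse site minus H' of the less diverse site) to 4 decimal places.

0.9848

The first survey: N=5, proportions 0.2, 0.2, 0.2, 0.4, giving H' = 1.332179 (working shown to 6 dp, full precision carried).
The second survey: N=129, proportions 0.031008, 0.054264, 0.914729, giving H' = 0.347352.
Difference = |1.332179 − 0.347352| = 0.984827, i.e. 0.9848 to 4 decimal places.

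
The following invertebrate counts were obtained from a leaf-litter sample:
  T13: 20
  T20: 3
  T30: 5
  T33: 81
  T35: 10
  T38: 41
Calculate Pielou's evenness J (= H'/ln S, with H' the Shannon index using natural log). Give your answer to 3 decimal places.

0.731

Total N = 20+3+5+81+10+41 = 160, so the proportions are 0.125, 0.01875, 0.03125, 0.50625, 0.0625, 0.25625 (working shown to 5 dp, full precision carried).
H' = −Σ pᵢ ln pᵢ = −((-0.25993) + (-0.07456) + (-0.10830) + (-0.34462) + (-0.17329) + (-0.34891)) = 1.30961.
With S = 6 species, ln S = 1.79176, so J = 1.30961/1.79176 = 0.73091, i.e. 0.731 to 3 decimal places.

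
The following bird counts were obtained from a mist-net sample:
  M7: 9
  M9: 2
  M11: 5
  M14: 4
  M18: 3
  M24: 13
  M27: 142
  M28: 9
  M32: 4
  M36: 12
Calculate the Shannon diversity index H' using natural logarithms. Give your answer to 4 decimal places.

Total N = 9+2+5+4+3+13+142+9+4+12 = 203, so the proportions are 0.044335, 0.009852, 0.024631, 0.019704, 0.014778, 0.064039, 0.699507, 0.044335, 0.019704, 0.059113 (working shown to 6 dp, full precision carried).
Each pᵢ ln pᵢ term: 0.044335×(-3.115981)=-0.138147, 0.009852×(-4.620059)=-0.045518, 0.024631×(-3.703768)=-0.091226, 0.019704×(-3.926912)=-0.077378, 0.014778×(-4.214594)=-0.062285, 0.064039×(-2.748257)=-0.175997, 0.699507×(-0.357379)=-0.249989, 0.044335×(-3.115981)=-0.138147, 0.019704×(-3.926912)=-0.077378, 0.059113×(-2.828299)=-0.167190.
Sum = -1.223253, so H' = 1.2233.

1.2233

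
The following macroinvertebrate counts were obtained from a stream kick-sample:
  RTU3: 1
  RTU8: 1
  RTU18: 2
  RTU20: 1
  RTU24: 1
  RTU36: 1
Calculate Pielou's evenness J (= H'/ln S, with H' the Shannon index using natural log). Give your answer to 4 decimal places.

Total N = 1+1+2+1+1+1 = 7, so the proportions are 0.142857, 0.142857, 0.285714, 0.142857, 0.142857, 0.142857 (working shown to 6 dp, full precision carried).
H' = −Σ pᵢ ln pᵢ = −((-0.277987) + (-0.277987) + (-0.357932) + (-0.277987) + (-0.277987) + (-0.277987)) = 1.747868.
With S = 6 species, ln S = 1.791759, so J = 1.747868/1.791759 = 0.975504, i.e. 0.9755 to 4 decimal places.

0.9755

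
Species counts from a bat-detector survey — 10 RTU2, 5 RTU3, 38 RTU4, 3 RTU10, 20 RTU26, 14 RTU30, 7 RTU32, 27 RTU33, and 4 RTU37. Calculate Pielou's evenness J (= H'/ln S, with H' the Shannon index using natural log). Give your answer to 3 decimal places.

0.866

Total N = 10+5+38+3+20+14+7+27+4 = 128, so the proportions are 0.07812, 0.03906, 0.29688, 0.02344, 0.15625, 0.10938, 0.05469, 0.21094, 0.03125 (working shown to 5 dp, full precision carried).
H' = −Σ pᵢ ln pᵢ = −((-0.19918) + (-0.12666) + (-0.36054) + (-0.08797) + (-0.29005) + (-0.24204) + (-0.15893) + (-0.32826) + (-0.10830)) = 1.90193.
With S = 9 species, ln S = 2.19722, so J = 1.90193/2.19722 = 0.86561, i.e. 0.866 to 3 decimal places.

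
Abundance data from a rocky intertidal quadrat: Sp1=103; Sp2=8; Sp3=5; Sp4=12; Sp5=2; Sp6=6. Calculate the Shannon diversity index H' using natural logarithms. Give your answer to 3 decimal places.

0.913

Total N = 103+8+5+12+2+6 = 136, so the proportions are 0.75735, 0.05882, 0.03676, 0.08824, 0.01471, 0.04412 (working shown to 5 dp, full precision carried).
Each pᵢ ln pᵢ term: 0.75735×(-0.27793)=-0.21049, 0.05882×(-2.83321)=-0.16666, 0.03676×(-3.30322)=-0.12144, 0.08824×(-2.42775)=-0.21421, 0.01471×(-4.21951)=-0.06205, 0.04412×(-3.12090)=-0.13769.
Sum = -0.91254, so H' = 0.913.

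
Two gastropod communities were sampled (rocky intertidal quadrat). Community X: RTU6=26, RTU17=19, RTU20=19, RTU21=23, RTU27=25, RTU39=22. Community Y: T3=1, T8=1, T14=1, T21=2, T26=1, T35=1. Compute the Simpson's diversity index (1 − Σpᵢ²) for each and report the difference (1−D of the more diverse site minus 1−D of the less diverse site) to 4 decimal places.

Community X: N=134, proportions 0.19403, 0.141791, 0.141791, 0.171642, 0.186567, 0.164179, giving 1−D = 0.830920 (working shown to 6 dp, full precision carried).
Community Y: N=7, proportions 0.142857, 0.142857, 0.142857, 0.285714, 0.142857, 0.142857, giving 1−D = 0.816327.
Difference = |0.830920 − 0.816327| = 0.014593, i.e. 0.0146 to 4 decimal places.

0.0146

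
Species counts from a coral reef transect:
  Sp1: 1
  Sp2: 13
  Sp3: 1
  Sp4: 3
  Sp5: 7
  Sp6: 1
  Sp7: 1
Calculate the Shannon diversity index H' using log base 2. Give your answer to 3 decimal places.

Total N = 1+13+1+3+7+1+1 = 27, so the proportions are 0.03704, 0.48148, 0.03704, 0.11111, 0.25926, 0.03704, 0.03704 (working shown to 5 dp, full precision carried).
Each pᵢ log₂ pᵢ term: 0.03704×(-4.75489)=-0.17611, 0.48148×(-1.05445)=-0.50770, 0.03704×(-4.75489)=-0.17611, 0.11111×(-3.16993)=-0.35221, 0.25926×(-1.94753)=-0.50492, 0.03704×(-4.75489)=-0.17611, 0.03704×(-4.75489)=-0.17611.
Sum = -2.06925, so H' = 2.069.

2.069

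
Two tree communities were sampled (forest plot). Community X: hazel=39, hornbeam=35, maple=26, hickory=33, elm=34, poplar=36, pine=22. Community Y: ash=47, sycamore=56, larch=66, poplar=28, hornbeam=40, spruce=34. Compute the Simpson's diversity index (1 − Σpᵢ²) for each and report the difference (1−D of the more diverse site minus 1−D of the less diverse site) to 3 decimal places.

Community X: N=225, proportions 0.17333, 0.15556, 0.11556, 0.14667, 0.15111, 0.16, 0.09778, giving 1−D = 0.85290 (working shown to 5 dp, full precision carried).
Community Y: N=271, proportions 0.17343, 0.20664, 0.24354, 0.10332, 0.1476, 0.12546, giving 1−D = 0.81971.
Difference = |0.85290 − 0.81971| = 0.03319, i.e. 0.033 to 3 decimal places.

0.033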